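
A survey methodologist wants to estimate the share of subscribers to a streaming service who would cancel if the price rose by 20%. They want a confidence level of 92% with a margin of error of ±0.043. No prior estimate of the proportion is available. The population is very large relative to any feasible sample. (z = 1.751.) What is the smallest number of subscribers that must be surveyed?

415

With no prior estimate, use p = 0.5, giving p(1−p) = 0.25.
n = z²·p(1−p)/E² = 1.751² × 0.2500 / 0.043² = 3.0660 × 0.2500 / 0.001849 ≈ 414.55.
Rounding up gives n = 415.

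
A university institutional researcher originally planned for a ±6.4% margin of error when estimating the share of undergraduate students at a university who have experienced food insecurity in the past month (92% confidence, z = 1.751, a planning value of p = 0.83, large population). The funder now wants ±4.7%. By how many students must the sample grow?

At ±6.4%: n = 1.751² × 0.1411 / 0.064² ≈ 105.62 → 106.
At ±4.7%: n = 1.751² × 0.1411 / 0.047² ≈ 195.84 → 196.
Additional respondents: 196 − 106 = 90.

90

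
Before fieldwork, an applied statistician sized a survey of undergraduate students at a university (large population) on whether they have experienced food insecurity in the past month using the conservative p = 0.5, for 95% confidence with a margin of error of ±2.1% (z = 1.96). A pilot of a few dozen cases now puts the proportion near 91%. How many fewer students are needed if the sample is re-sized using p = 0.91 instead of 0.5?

1464

Conservative (p = 0.5): n = 1.96² × 0.25 / 0.021² ≈ 2177.78 → 2178.
Using p = 0.91: p(1−p) = 0.0819, so n = 1.96² × 0.0819 / 0.021² ≈ 713.44 → 714.
Reduction: 2178 − 714 = 1464.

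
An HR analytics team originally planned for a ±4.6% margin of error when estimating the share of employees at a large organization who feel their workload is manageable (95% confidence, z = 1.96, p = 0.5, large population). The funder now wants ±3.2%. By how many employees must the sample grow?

At ±4.6%: n = 1.96² × 0.2500 / 0.046² ≈ 453.88 → 454.
At ±3.2%: n = 1.96² × 0.2500 / 0.032² ≈ 937.89 → 938.
Additional respondents: 938 − 454 = 484.

484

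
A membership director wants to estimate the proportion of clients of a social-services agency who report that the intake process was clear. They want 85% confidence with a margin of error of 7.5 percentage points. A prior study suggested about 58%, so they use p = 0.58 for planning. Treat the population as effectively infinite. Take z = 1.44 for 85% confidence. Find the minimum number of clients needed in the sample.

With p = 0.58, p(1−p) = 0.2436.
n = z²·p(1−p)/E² = 1.44² × 0.2436 / 0.075² = 2.0736 × 0.2436 / 0.005625 ≈ 89.80.
Rounding up gives n = 90.

90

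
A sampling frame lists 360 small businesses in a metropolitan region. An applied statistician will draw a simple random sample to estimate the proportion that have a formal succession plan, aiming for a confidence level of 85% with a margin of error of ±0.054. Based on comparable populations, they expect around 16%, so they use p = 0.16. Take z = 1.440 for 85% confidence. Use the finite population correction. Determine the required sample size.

76

Unadjusted: n₀ = 1.440² × 0.16 × 0.84 / 0.054² ≈ 95.57, so n₀ = 96.
Finite population correction with N = 360: n = n₀ / (1 + (n₀−1)/N) = 96 / (1 + 95/360) = 96 / 1.2639 ≈ 75.96.
Rounding up, n = 76.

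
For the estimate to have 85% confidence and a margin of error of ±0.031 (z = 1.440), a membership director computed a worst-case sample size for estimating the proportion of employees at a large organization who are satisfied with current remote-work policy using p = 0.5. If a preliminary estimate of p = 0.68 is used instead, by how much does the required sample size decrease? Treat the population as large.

70

Conservative (p = 0.5): n = 1.440² × 0.25 / 0.031² ≈ 539.44 → 540.
Using p = 0.68: p(1−p) = 0.2176, so n = 1.440² × 0.2176 / 0.031² ≈ 469.53 → 470.
Reduction: 540 − 470 = 70.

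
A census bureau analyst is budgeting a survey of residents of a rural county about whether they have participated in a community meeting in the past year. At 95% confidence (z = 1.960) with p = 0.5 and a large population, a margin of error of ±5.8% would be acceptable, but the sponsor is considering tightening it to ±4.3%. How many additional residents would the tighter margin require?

234

At ±5.8%: n = 1.960² × 0.2500 / 0.058² ≈ 285.49 → 286.
At ±4.3%: n = 1.960² × 0.2500 / 0.043² ≈ 519.42 → 520.
Additional respondents: 520 − 286 = 234.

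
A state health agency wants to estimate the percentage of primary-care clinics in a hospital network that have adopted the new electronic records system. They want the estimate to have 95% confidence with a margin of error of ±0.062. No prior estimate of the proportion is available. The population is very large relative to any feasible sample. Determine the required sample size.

For 95% confidence, z = 1.96.
With no prior estimate, use p = 0.5, giving p(1−p) = 0.25.
n = z²·p(1−p)/E² = 1.96² × 0.2500 / 0.062² = 3.8416 × 0.2500 / 0.003844 ≈ 249.84.
Rounding up gives n = 250.

250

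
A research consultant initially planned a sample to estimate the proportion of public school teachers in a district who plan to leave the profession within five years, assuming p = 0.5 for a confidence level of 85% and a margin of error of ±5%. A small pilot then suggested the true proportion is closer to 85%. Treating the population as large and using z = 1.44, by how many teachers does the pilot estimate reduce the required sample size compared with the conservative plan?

102

Conservative (p = 0.5): n = 1.44² × 0.25 / 0.050² ≈ 207.36 → 208.
Using p = 0.85: p(1−p) = 0.1275, so n = 1.44² × 0.1275 / 0.050² ≈ 105.75 → 106.
Reduction: 208 − 106 = 102.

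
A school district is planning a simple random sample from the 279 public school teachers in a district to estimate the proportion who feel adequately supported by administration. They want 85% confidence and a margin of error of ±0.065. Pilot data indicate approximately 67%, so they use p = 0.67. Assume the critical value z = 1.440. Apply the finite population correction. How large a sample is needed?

Unadjusted: n₀ = 1.440² × 0.67 × 0.33 / 0.065² ≈ 108.51, so n₀ = 109.
Finite population correction with N = 279: n = n₀ / (1 + (n₀−1)/N) = 109 / (1 + 108/279) = 109 / 1.3871 ≈ 78.58.
Rounding up, n = 79.

79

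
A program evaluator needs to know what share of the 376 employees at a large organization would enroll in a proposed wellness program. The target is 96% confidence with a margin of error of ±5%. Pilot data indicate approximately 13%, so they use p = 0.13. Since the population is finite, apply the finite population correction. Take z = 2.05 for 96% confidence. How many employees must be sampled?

Unadjusted: n₀ = 2.05² × 0.13 × 0.87 / 0.050² ≈ 190.12, so n₀ = 191.
Finite population correction with N = 376: n = n₀ / (1 + (n₀−1)/N) = 191 / (1 + 190/376) = 191 / 1.5053 ≈ 126.88.
Rounding up, n = 127.

127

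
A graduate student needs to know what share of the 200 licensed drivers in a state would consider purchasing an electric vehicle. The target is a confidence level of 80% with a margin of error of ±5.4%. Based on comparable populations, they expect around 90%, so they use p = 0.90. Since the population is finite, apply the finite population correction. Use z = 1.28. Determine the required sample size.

Unadjusted: n₀ = 1.28² × 0.90 × 0.10 / 0.054² ≈ 50.57, so n₀ = 51.
Finite population correction with N = 200: n = n₀ / (1 + (n₀−1)/N) = 51 / (1 + 50/200) = 51 / 1.2500 ≈ 40.80.
Rounding up, n = 41.

41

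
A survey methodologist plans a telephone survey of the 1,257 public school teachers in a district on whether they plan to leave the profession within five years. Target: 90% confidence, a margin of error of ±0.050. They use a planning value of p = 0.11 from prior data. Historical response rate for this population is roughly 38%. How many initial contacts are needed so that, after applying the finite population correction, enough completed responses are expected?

For 90% confidence, z = 1.645.
Completed interviews needed (unadjusted): n₀ = 1.645² × 0.0979 / 0.050² ≈ 105.97 → 106.
FPC for N = 1,257: n = 106 / (1 + 105/1257) = 106 / 1.0835 ≈ 97.83 → 98.
At a 38% response rate, contacts needed = 98 / 0.38 ≈ 257.89 → 258.

258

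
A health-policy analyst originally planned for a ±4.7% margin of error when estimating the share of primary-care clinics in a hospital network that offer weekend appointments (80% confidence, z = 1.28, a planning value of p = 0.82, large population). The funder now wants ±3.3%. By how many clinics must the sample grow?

At ±4.7%: n = 1.28² × 0.1476 / 0.047² ≈ 109.47 → 110.
At ±3.3%: n = 1.28² × 0.1476 / 0.033² ≈ 222.06 → 223.
Additional respondents: 223 − 110 = 113.

113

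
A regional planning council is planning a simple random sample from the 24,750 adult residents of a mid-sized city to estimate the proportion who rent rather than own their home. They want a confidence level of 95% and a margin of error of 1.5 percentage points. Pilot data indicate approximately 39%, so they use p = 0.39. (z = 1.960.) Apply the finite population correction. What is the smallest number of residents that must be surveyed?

3490

Unadjusted: n₀ = 1.960² × 0.39 × 0.61 / 0.015² ≈ 4061.85, so n₀ = 4062.
Finite population correction with N = 24,750: n = n₀ / (1 + (n₀−1)/N) = 4062 / (1 + 4061/24750) = 4062 / 1.1641 ≈ 3489.45.
Rounding up, n = 3490.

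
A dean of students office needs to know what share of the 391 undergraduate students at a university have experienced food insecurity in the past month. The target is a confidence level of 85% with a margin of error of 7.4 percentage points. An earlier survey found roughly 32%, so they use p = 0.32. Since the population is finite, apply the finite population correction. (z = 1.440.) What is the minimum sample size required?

69

Unadjusted: n₀ = 1.440² × 0.32 × 0.68 / 0.074² ≈ 82.40, so n₀ = 83.
Finite population correction with N = 391: n = n₀ / (1 + (n₀−1)/N) = 83 / (1 + 82/391) = 83 / 1.2097 ≈ 68.61.
Rounding up, n = 69.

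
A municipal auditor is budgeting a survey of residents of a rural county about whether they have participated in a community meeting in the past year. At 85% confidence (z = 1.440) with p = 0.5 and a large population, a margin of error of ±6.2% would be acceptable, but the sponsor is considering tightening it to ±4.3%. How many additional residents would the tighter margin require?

146

At ±6.2%: n = 1.440² × 0.2500 / 0.062² ≈ 134.86 → 135.
At ±4.3%: n = 1.440² × 0.2500 / 0.043² ≈ 280.37 → 281.
Additional respondents: 281 − 135 = 146.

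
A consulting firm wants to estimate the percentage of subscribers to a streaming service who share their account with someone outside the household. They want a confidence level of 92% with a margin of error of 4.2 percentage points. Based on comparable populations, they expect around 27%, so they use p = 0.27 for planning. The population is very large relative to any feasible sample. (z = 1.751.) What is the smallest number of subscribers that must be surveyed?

With p = 0.27, p(1−p) = 0.1971.
n = z²·p(1−p)/E² = 1.751² × 0.1971 / 0.042² = 3.0660 × 0.1971 / 0.001764 ≈ 342.58.
Rounding up gives n = 343.

343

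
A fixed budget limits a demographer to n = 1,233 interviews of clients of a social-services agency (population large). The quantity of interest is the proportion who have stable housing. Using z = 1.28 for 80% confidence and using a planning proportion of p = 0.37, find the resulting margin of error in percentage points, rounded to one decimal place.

SE(p̂) = √[p(1−p)/n] = √[0.2331/1233] = 0.01375.
E = z × SE = 1.28 × 0.01375 = 0.01760, or 1.8 percentage points.

1.8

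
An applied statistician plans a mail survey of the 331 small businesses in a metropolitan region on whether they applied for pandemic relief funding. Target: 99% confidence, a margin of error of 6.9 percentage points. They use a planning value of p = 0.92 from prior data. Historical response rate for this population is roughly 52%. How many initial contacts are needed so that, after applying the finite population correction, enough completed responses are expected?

For 99% confidence, z = 2.58.
Completed interviews needed (unadjusted): n₀ = 2.58² × 0.0736 / 0.069² ≈ 102.90 → 103.
FPC for N = 331: n = 103 / (1 + 102/331) = 103 / 1.3082 ≈ 78.74 → 79.
At a 52% response rate, contacts needed = 79 / 0.52 ≈ 151.92 → 152.

152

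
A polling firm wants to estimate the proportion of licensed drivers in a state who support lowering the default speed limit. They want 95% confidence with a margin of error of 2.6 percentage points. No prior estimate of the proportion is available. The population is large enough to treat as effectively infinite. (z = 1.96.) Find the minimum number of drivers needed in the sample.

With no prior estimate, use p = 0.5, giving p(1−p) = 0.25.
n = z²·p(1−p)/E² = 1.96² × 0.2500 / 0.026² = 3.8416 × 0.2500 / 0.000676 ≈ 1420.71.
Rounding up gives n = 1421.

1421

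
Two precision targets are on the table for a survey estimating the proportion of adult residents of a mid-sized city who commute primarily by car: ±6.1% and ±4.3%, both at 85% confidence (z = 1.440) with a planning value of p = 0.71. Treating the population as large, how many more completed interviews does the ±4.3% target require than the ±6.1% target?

116

At ±6.1%: n = 1.440² × 0.2059 / 0.061² ≈ 114.74 → 115.
At ±4.3%: n = 1.440² × 0.2059 / 0.043² ≈ 230.91 → 231.
Additional respondents: 231 − 115 = 116.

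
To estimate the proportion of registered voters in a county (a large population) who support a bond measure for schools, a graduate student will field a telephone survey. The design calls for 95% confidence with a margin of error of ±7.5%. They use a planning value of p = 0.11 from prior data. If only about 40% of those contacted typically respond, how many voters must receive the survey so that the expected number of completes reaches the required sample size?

For 95% confidence, z = 1.960.
Completed interviews needed: n₀ = 1.960² × 0.0979 / 0.075² ≈ 66.86 → 67.
At a 40% response rate, contacts needed = 67 / 0.40 ≈ 167.50 → 168.

168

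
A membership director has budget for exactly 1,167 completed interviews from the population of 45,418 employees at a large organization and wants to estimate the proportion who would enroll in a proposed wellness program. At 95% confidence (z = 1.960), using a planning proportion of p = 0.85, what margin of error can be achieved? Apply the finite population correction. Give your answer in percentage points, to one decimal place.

Finite-population factor: (N−n)/(N−1) = (45418−1167)/(45418−1) = 0.9743.
SE(p̂) = √[p(1−p)/n · (N−n)/(N−1)] = √[0.1275/1167 × 0.9743] = 0.01032.
E = z × SE = 1.960 × 0.01032 = 0.02022 ≈ 2.0 percentage points.

2.0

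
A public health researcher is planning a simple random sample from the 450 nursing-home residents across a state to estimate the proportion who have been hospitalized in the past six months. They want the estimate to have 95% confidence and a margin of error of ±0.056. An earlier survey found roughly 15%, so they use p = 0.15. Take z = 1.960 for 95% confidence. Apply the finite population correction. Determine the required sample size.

117

Unadjusted: n₀ = 1.960² × 0.15 × 0.85 / 0.056² ≈ 156.19, so n₀ = 157.
Finite population correction with N = 450: n = n₀ / (1 + (n₀−1)/N) = 157 / (1 + 156/450) = 157 / 1.3467 ≈ 116.58.
Rounding up, n = 117.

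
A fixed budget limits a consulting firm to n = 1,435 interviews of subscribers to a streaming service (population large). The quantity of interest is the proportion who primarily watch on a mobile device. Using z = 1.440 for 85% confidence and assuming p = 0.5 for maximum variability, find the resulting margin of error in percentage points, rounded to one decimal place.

SE(p̂) = √[p(1−p)/n] = √[0.2500/1435] = 0.01320.
E = z × SE = 1.440 × 0.01320 = 0.01901, or 1.9 percentage points.

1.9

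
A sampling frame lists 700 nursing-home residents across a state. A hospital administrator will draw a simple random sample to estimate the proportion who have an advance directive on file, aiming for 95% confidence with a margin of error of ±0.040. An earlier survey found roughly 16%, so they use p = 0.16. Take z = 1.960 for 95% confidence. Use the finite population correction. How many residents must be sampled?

Unadjusted: n₀ = 1.960² × 0.16 × 0.84 / 0.040² ≈ 322.69, so n₀ = 323.
Finite population correction with N = 700: n = n₀ / (1 + (n₀−1)/N) = 323 / (1 + 322/700) = 323 / 1.4600 ≈ 221.23.
Rounding up, n = 222.

222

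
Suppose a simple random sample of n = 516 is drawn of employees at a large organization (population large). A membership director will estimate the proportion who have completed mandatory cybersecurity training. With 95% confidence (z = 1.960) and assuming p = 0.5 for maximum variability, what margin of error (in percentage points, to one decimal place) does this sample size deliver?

4.3

SE(p̂) = √[p(1−p)/n] = √[0.2500/516] = 0.02201.
E = z × SE = 1.960 × 0.02201 = 0.04314, or 4.3 percentage points.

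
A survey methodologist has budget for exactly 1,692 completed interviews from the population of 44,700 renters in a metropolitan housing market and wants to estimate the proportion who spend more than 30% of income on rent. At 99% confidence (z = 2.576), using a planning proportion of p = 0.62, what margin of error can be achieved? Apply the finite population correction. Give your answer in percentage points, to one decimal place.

3.0

Finite-population factor: (N−n)/(N−1) = (44700−1692)/(44700−1) = 0.9622.
SE(p̂) = √[p(1−p)/n · (N−n)/(N−1)] = √[0.2356/1692 × 0.9622] = 0.01157.
E = z × SE = 2.576 × 0.01157 = 0.02982 ≈ 3.0 percentage points.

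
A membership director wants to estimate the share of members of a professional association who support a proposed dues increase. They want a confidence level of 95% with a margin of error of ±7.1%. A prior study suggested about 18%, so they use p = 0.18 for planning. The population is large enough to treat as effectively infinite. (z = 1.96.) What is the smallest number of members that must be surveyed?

113

With p = 0.18, p(1−p) = 0.1476.
n = z²·p(1−p)/E² = 1.96² × 0.1476 / 0.071² = 3.8416 × 0.1476 / 0.005041 ≈ 112.48.
Rounding up gives n = 113.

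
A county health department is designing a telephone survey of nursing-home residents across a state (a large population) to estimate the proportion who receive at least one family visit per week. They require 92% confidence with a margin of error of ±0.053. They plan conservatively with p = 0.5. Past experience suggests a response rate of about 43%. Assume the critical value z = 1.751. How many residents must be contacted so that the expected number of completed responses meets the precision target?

635

Completed interviews needed: n₀ = 1.751² × 0.2500 / 0.053² ≈ 272.87 → 273.
At a 43% response rate, contacts needed = 273 / 0.43 ≈ 634.88 → 635.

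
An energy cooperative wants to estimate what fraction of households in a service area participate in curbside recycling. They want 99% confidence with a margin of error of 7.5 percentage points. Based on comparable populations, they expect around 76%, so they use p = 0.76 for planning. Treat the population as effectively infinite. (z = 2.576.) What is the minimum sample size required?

216

With p = 0.76, p(1−p) = 0.1824.
n = z²·p(1−p)/E² = 2.576² × 0.1824 / 0.075² = 6.6358 × 0.1824 / 0.005625 ≈ 215.18.
Rounding up gives n = 216.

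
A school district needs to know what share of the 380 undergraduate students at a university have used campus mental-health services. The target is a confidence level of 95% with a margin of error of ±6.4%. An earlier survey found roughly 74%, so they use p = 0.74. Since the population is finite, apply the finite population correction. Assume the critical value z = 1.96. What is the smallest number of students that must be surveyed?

Unadjusted: n₀ = 1.96² × 0.74 × 0.26 / 0.064² ≈ 180.45, so n₀ = 181.
Finite population correction with N = 380: n = n₀ / (1 + (n₀−1)/N) = 181 / (1 + 180/380) = 181 / 1.4737 ≈ 122.82.
Rounding up, n = 123.

123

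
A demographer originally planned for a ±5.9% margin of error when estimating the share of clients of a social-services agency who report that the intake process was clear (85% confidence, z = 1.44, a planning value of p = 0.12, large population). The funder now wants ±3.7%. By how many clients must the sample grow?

At ±5.9%: n = 1.44² × 0.1056 / 0.059² ≈ 62.90 → 63.
At ±3.7%: n = 1.44² × 0.1056 / 0.037² ≈ 159.95 → 160.
Additional respondents: 160 − 63 = 97.

97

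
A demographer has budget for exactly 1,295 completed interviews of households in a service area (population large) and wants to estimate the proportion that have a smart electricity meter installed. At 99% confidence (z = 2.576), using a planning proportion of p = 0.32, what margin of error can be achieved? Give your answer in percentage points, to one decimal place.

3.3

SE(p̂) = √[p(1−p)/n] = √[0.2176/1295] = 0.01296.
E = z × SE = 2.576 × 0.01296 = 0.03339, or 3.3 percentage points.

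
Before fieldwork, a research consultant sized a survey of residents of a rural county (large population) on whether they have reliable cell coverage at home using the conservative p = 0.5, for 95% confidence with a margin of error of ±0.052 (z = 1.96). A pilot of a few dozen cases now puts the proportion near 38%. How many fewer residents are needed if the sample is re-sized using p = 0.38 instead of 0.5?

21

Conservative (p = 0.5): n = 1.96² × 0.25 / 0.052² ≈ 355.18 → 356.
Using p = 0.38: p(1−p) = 0.2356, so n = 1.96² × 0.2356 / 0.052² ≈ 334.72 → 335.
Reduction: 356 − 335 = 21.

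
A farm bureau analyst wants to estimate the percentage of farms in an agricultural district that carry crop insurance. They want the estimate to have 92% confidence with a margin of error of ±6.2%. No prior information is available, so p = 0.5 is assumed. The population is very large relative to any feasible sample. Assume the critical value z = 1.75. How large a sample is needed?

With p = 0.5, p(1−p) = 0.25.
n = z²·p(1−p)/E² = 1.75² × 0.2500 / 0.062² = 3.0625 × 0.2500 / 0.003844 ≈ 199.17.
Rounding up gives n = 200.

200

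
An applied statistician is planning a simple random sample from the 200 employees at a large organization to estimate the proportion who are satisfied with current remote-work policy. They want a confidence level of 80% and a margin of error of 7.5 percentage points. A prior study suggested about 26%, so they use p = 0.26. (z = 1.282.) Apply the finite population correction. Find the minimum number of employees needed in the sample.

45

Unadjusted: n₀ = 1.282² × 0.26 × 0.74 / 0.075² ≈ 56.22, so n₀ = 57.
Finite population correction with N = 200: n = n₀ / (1 + (n₀−1)/N) = 57 / (1 + 56/200) = 57 / 1.2800 ≈ 44.53.
Rounding up, n = 45.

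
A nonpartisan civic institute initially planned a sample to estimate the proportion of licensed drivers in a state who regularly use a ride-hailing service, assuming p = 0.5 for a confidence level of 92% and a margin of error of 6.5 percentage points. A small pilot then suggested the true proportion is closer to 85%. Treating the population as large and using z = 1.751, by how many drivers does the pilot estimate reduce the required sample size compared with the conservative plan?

89

Conservative (p = 0.5): n = 1.751² × 0.25 / 0.065² ≈ 181.42 → 182.
Using p = 0.85: p(1−p) = 0.1275, so n = 1.751² × 0.1275 / 0.065² ≈ 92.52 → 93.
Reduction: 182 − 93 = 89.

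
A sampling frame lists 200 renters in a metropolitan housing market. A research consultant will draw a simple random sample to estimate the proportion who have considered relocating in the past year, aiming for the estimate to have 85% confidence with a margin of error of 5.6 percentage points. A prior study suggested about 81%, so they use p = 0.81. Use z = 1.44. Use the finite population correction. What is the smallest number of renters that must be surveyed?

Unadjusted: n₀ = 1.44² × 0.81 × 0.19 / 0.056² ≈ 101.76, so n₀ = 102.
Finite population correction with N = 200: n = n₀ / (1 + (n₀−1)/N) = 102 / (1 + 101/200) = 102 / 1.5050 ≈ 67.77.
Rounding up, n = 68.

68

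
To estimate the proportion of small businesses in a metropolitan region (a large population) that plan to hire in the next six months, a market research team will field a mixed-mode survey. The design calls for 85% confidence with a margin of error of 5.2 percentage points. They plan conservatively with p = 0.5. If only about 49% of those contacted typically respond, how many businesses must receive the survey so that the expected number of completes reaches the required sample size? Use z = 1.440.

392

Completed interviews needed: n₀ = 1.440² × 0.2500 / 0.052² ≈ 191.72 → 192.
At a 49% response rate, contacts needed = 192 / 0.49 ≈ 391.84 → 392.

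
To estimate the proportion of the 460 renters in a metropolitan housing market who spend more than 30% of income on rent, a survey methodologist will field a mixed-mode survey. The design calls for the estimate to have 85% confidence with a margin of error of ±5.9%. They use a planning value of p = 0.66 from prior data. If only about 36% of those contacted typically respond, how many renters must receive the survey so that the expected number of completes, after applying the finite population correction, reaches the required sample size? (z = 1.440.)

Completed interviews needed (unadjusted): n₀ = 1.440² × 0.2244 / 0.059² ≈ 133.67 → 134.
FPC for N = 460: n = 134 / (1 + 133/460) = 134 / 1.2891 ≈ 103.95 → 104.
At a 36% response rate, contacts needed = 104 / 0.36 ≈ 288.89 → 289.

289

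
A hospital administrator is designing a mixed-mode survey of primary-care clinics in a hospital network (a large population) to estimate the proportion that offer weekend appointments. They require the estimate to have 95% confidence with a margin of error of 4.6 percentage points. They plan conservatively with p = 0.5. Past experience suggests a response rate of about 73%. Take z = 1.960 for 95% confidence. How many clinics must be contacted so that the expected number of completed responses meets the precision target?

Completed interviews needed: n₀ = 1.960² × 0.2500 / 0.046² ≈ 453.88 → 454.
At a 73% response rate, contacts needed = 454 / 0.73 ≈ 621.92 → 622.

622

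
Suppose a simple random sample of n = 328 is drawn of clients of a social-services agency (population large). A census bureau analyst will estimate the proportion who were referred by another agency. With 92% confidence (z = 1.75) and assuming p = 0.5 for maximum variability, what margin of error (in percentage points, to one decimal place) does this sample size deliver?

4.8

SE(p̂) = √[p(1−p)/n] = √[0.2500/328] = 0.02761.
E = z × SE = 1.75 × 0.02761 = 0.04831, or 4.8 percentage points.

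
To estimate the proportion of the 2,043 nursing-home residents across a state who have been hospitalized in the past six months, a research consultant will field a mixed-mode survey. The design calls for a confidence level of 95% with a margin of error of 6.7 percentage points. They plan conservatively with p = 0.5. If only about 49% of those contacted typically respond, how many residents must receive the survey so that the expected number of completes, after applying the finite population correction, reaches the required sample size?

For 95% confidence, z = 1.960.
Completed interviews needed (unadjusted): n₀ = 1.960² × 0.2500 / 0.067² ≈ 213.95 → 214.
FPC for N = 2,043: n = 214 / (1 + 213/2043) = 214 / 1.1043 ≈ 193.80 → 194.
At a 49% response rate, contacts needed = 194 / 0.49 ≈ 395.92 → 396.

396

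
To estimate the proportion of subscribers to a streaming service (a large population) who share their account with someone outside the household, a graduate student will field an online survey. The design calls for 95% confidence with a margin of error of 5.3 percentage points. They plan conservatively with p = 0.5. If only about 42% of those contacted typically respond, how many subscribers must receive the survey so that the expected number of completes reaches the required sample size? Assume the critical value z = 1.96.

815

Completed interviews needed: n₀ = 1.96² × 0.2500 / 0.053² ≈ 341.90 → 342.
At a 42% response rate, contacts needed = 342 / 0.42 ≈ 814.29 → 815.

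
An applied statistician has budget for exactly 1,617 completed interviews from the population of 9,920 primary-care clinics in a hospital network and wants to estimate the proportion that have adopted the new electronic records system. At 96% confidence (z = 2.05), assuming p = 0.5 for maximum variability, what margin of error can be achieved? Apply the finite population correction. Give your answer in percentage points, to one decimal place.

Finite-population factor: (N−n)/(N−1) = (9920−1617)/(9920−1) = 0.8371.
SE(p̂) = √[p(1−p)/n · (N−n)/(N−1)] = √[0.2500/1617 × 0.8371] = 0.01138.
E = z × SE = 2.05 × 0.01138 = 0.02332 ≈ 2.3 percentage points.

2.3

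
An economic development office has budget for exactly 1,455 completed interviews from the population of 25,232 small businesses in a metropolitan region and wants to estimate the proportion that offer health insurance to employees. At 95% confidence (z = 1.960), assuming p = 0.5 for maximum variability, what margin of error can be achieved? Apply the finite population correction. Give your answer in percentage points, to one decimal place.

Finite-population factor: (N−n)/(N−1) = (25232−1455)/(25232−1) = 0.9424.
SE(p̂) = √[p(1−p)/n · (N−n)/(N−1)] = √[0.2500/1455 × 0.9424] = 0.01272.
E = z × SE = 1.960 × 0.01272 = 0.02494 ≈ 2.5 percentage points.

2.5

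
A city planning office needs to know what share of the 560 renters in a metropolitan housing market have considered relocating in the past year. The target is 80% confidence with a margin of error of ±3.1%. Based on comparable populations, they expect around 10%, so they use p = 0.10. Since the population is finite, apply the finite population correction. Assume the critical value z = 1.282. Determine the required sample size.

121

Unadjusted: n₀ = 1.282² × 0.10 × 0.90 / 0.031² ≈ 153.92, so n₀ = 154.
Finite population correction with N = 560: n = n₀ / (1 + (n₀−1)/N) = 154 / (1 + 153/560) = 154 / 1.2732 ≈ 120.95.
Rounding up, n = 121.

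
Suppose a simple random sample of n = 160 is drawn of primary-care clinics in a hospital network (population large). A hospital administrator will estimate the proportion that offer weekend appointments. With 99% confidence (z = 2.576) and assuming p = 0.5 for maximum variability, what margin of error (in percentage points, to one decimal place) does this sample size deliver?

10.2

SE(p̂) = √[p(1−p)/n] = √[0.2500/160] = 0.03953.
E = z × SE = 2.576 × 0.03953 = 0.10183, or 10.2 percentage points.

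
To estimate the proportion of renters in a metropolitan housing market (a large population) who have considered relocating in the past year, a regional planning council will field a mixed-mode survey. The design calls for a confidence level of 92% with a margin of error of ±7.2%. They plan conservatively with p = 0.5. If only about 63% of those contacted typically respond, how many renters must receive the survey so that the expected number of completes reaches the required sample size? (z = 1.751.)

235

Completed interviews needed: n₀ = 1.751² × 0.2500 / 0.072² ≈ 147.86 → 148.
At a 63% response rate, contacts needed = 148 / 0.63 ≈ 234.92 → 235.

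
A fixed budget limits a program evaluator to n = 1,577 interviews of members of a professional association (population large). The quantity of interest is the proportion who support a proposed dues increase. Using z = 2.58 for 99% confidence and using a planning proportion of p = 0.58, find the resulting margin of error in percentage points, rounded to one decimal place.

3.2

SE(p̂) = √[p(1−p)/n] = √[0.2436/1577] = 0.01243.
E = z × SE = 2.58 × 0.01243 = 0.03207, or 3.2 percentage points.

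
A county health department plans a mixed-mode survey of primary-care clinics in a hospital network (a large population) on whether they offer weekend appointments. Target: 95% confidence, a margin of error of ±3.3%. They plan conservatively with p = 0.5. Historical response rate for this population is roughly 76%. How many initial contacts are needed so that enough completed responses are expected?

For 95% confidence, z = 1.96.
Completed interviews needed: n₀ = 1.96² × 0.2500 / 0.033² ≈ 881.91 → 882.
At a 76% response rate, contacts needed = 882 / 0.76 ≈ 1160.53 → 1161.

1161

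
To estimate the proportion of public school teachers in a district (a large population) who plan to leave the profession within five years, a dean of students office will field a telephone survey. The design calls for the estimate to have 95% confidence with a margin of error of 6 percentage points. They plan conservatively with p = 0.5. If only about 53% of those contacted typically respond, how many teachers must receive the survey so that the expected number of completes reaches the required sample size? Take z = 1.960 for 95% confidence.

Completed interviews needed: n₀ = 1.960² × 0.2500 / 0.060² ≈ 266.78 → 267.
At a 53% response rate, contacts needed = 267 / 0.53 ≈ 503.77 → 504.

504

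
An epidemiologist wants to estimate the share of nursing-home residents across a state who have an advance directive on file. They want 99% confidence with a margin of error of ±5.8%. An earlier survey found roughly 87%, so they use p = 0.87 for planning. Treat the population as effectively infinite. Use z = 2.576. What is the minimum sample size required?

224

With p = 0.87, p(1−p) = 0.1131.
n = z²·p(1−p)/E² = 2.576² × 0.1131 / 0.058² = 6.6358 × 0.1131 / 0.003364 ≈ 223.10.
Rounding up gives n = 224.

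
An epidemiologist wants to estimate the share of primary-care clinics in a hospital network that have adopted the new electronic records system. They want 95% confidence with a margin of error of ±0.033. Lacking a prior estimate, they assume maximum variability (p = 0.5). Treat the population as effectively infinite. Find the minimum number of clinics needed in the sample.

For 95% confidence, z = 1.96.
With p = 0.5, p(1−p) = 0.25.
n = z²·p(1−p)/E² = 1.96² × 0.2500 / 0.033² = 3.8416 × 0.2500 / 0.001089 ≈ 881.91.
Rounding up gives n = 882.

882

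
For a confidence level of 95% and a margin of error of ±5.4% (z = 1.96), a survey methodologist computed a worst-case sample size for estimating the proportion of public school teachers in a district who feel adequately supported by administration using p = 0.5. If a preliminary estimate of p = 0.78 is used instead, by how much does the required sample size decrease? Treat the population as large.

103

Conservative (p = 0.5): n = 1.96² × 0.25 / 0.054² ≈ 329.36 → 330.
Using p = 0.78: p(1−p) = 0.1716, so n = 1.96² × 0.1716 / 0.054² ≈ 226.07 → 227.
Reduction: 330 − 227 = 103.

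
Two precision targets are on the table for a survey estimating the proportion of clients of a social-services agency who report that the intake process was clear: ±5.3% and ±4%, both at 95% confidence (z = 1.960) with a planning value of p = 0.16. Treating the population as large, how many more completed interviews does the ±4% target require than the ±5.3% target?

139

At ±5.3%: n = 1.960² × 0.1344 / 0.053² ≈ 183.81 → 184.
At ±4%: n = 1.960² × 0.1344 / 0.040² ≈ 322.69 → 323.
Additional respondents: 323 − 184 = 139.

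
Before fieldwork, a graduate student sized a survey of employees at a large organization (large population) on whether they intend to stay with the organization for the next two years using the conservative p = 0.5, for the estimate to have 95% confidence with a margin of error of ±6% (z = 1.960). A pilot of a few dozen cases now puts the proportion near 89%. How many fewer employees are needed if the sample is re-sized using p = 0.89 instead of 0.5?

162

Conservative (p = 0.5): n = 1.960² × 0.25 / 0.060² ≈ 266.78 → 267.
Using p = 0.89: p(1−p) = 0.0979, so n = 1.960² × 0.0979 / 0.060² ≈ 104.47 → 105.
Reduction: 267 − 105 = 162.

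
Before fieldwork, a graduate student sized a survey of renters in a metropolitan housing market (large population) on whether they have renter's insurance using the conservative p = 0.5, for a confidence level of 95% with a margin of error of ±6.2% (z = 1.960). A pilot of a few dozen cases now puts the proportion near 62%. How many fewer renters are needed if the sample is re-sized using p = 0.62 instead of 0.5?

14

Conservative (p = 0.5): n = 1.960² × 0.25 / 0.062² ≈ 249.84 → 250.
Using p = 0.62: p(1−p) = 0.2356, so n = 1.960² × 0.2356 / 0.062² ≈ 235.45 → 236.
Reduction: 250 − 236 = 14.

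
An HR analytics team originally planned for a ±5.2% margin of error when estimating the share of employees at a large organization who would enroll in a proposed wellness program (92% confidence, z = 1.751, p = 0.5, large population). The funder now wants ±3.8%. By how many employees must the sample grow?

At ±5.2%: n = 1.751² × 0.2500 / 0.052² ≈ 283.47 → 284.
At ±3.8%: n = 1.751² × 0.2500 / 0.038² ≈ 530.82 → 531.
Additional respondents: 531 − 284 = 247.

247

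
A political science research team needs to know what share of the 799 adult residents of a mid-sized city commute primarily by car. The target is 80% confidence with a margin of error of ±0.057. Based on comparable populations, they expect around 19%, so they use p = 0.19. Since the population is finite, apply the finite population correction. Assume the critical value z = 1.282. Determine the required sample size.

Unadjusted: n₀ = 1.282² × 0.19 × 0.81 / 0.057² ≈ 77.85, so n₀ = 78.
Finite population correction with N = 799: n = n₀ / (1 + (n₀−1)/N) = 78 / (1 + 77/799) = 78 / 1.0964 ≈ 71.14.
Rounding up, n = 72.

72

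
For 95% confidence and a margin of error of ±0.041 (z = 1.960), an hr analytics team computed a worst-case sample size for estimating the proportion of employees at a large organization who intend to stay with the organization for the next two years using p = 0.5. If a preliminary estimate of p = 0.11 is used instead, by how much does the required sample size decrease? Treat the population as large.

Conservative (p = 0.5): n = 1.960² × 0.25 / 0.041² ≈ 571.33 → 572.
Using p = 0.11: p(1−p) = 0.0979, so n = 1.960² × 0.0979 / 0.041² ≈ 223.73 → 224.
Reduction: 572 − 224 = 348.

348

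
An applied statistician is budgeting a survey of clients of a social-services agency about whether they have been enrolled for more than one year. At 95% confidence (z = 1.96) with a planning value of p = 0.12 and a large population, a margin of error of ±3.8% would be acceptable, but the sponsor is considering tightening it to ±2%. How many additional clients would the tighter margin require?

734

At ±3.8%: n = 1.96² × 0.1056 / 0.038² ≈ 280.94 → 281.
At ±2%: n = 1.96² × 0.1056 / 0.020² ≈ 1014.18 → 1015.
Additional respondents: 1015 − 281 = 734.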